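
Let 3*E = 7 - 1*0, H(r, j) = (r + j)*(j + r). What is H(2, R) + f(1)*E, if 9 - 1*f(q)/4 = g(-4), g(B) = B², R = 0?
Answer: -184/3 ≈ -61.333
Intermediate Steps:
H(r, j) = (j + r)² (H(r, j) = (j + r)*(j + r) = (j + r)²)
f(q) = -28 (f(q) = 36 - 4*(-4)² = 36 - 4*16 = 36 - 64 = -28)
E = 7/3 (E = (7 - 1*0)/3 = (7 + 0)/3 = (⅓)*7 = 7/3 ≈ 2.3333)
H(2, R) + f(1)*E = (0 + 2)² - 28*7/3 = 2² - 196/3 = 4 - 196/3 = -184/3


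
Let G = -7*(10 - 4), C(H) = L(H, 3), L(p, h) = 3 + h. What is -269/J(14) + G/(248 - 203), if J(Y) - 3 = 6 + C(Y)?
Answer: -283/15 ≈ -18.867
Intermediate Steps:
C(H) = 6 (C(H) = 3 + 3 = 6)
J(Y) = 15 (J(Y) = 3 + (6 + 6) = 3 + 12 = 15)
G = -42 (G = -7*6 = -42)
-269/J(14) + G/(248 - 203) = -269/15 - 42/(248 - 203) = -269*1/15 - 42/45 = -269/15 - 42*1/45 = -269/15 - 14/15 = -283/15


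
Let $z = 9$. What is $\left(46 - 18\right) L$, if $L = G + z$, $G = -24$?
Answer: $-420$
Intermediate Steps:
$L = -15$ ($L = -24 + 9 = -15$)
$\left(46 - 18\right) L = \left(46 - 18\right) \left(-15\right) = 28 \left(-15\right) = -420$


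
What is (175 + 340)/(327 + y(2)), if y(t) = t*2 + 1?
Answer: 515/332 ≈ 1.5512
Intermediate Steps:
y(t) = 1 + 2*t (y(t) = 2*t + 1 = 1 + 2*t)
(175 + 340)/(327 + y(2)) = (175 + 340)/(327 + (1 + 2*2)) = 515/(327 + (1 + 4)) = 515/(327 + 5) = 515/332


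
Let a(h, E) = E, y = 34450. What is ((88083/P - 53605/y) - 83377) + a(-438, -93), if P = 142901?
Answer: -82184476328051/984587890 ≈ -83471.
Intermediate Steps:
((88083/P - 53605/y) - 83377) + a(-438, -93) = ((88083/142901 - 53605/34450) - 83377) - 93 = ((88083*(1/142901) - 53605*1/34450) - 83377) - 93 = ((88083/142901 - 10721/6890) - 83377) - 93 = (-925149751/984587890 - 83377) - 93 = -82092909654281/984587890 - 93 = -82184476328051/984587890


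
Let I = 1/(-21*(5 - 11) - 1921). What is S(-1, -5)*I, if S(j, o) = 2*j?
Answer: 2/1795 ≈ 0.0011142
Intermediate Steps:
I = -1/1795 (I = 1/(-21*(-6) - 1921) = 1/(126 - 1921) = 1/(-1795) = -1/1795 ≈ -0.00055710)
S(-1, -5)*I = (2*(-1))*(-1/1795) = -2*(-1/1795) = 2/1795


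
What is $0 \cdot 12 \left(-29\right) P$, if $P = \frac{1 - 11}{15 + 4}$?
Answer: $0$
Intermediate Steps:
$P = - \frac{10}{19} \approx -0.52632$
$0 \cdot 12 \left(-29\right) P = 0 \cdot 12 \left(-29\right) \left(- \frac{10}{19}\right) = 0 \left(-29\right) \left(- \frac{10}{19}\right) = 0 \left(- \frac{10}{19}\right) = 0$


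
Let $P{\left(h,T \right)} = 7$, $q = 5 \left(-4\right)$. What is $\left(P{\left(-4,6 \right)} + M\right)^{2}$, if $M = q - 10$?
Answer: $529$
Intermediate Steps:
$q = -20$
$M = -30$ ($M = -20 - 10 = -30$)
$\left(P{\left(-4,6 \right)} + M\right)^{2} = \left(7 - 30\right)^{2} = \left(-23\right)^{2} = 529$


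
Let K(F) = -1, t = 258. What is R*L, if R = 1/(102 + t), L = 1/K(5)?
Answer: -1/360 ≈ -0.0027778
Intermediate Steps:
L = -1 (L = 1/(-1) = -1)
R = 1/360 (R = 1/(102 + 258) = 1/360 ≈ 0.0027778)
R*L = (1/360)*(-1) = -1/360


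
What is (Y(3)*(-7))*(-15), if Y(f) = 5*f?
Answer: 1575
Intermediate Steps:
(Y(3)*(-7))*(-15) = ((5*3)*(-7))*(-15) = (15*(-7))*(-15) = -105*(-15) = 1575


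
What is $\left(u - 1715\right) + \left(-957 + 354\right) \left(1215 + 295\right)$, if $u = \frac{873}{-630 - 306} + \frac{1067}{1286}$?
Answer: $- \frac{61003654527}{66872} \approx -9.1225 \cdot 10^{5}$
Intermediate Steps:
$u = - \frac{6887}{66872}$ ($u = \frac{873}{-936} + 1067 \cdot \frac{1}{1286} = 873 \left(- \frac{1}{936}\right) + \frac{1067}{1286} = - \frac{97}{104} + \frac{1067}{1286} = - \frac{6887}{66872} \approx -0.10299$)
$\left(u - 1715\right) + \left(-957 + 354\right) \left(1215 + 295\right) = \left(- \frac{6887}{66872} - 1715\right) + \left(-957 + 354\right) \left(1215 + 295\right) = - \frac{114692367}{66872} - 910530 = - \frac{61003654527}{66872}$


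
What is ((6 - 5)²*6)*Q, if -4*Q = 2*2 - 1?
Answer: -9/2 ≈ -4.5000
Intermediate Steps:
Q = -¾ (Q = -(2*2 - 1)/4 = -(4 - 1)/4 = -¼*3 = -¾ ≈ -0.75000)
((6 - 5)²*6)*Q = ((6 - 5)²*6)*(-¾) = (1²*6)*(-¾) = (1*6)*(-¾) = 6*(-¾) = -9/2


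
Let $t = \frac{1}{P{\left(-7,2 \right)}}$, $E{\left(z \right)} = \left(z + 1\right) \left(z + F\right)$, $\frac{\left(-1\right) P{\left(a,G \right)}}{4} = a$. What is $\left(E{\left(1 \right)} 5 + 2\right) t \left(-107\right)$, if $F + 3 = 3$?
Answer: $- \frac{321}{7} \approx -45.857$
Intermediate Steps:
$F = 0$ ($F = -3 + 3 = 0$)
$P{\left(a,G \right)} = - 4 a$
$E{\left(z \right)} = z \left(1 + z\right)$ ($E{\left(z \right)} = \left(z + 1\right) \left(z + 0\right) = \left(1 + z\right) z = z \left(1 + z\right)$)
$t = \frac{1}{28}$ ($t = \frac{1}{\left(-4\right) \left(-7\right)} = \frac{1}{28} \approx 0.035714$)
$\left(E{\left(1 \right)} 5 + 2\right) t \left(-107\right) = \left(1 \left(1 + 1\right) 5 + 2\right) \frac{1}{28} \left(-107\right) = \left(1 \cdot 2 \cdot 5 + 2\right) \frac{1}{28} \left(-107\right) = \left(2 \cdot 5 + 2\right) \frac{1}{28} \left(-107\right) = \left(10 + 2\right) \frac{1}{28} \left(-107\right) = 12 \cdot \frac{1}{28} \left(-107\right) = \frac{3}{7} \left(-107\right) = - \frac{321}{7}$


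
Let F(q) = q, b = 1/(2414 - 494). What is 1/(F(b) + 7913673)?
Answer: 1920/15194252161 ≈ 1.2636e-7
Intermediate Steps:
b = 1/1920 ≈ 0.00052083
1/(F(b) + 7913673) = 1/(1/1920 + 7913673) = 1/(15194252161/1920) = 1920/15194252161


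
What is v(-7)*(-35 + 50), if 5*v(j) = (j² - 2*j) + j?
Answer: 168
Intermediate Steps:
v(j) = -j/5 + j²/5 (v(j) = ((j² - 2*j) + j)/5 = (j² - j)/5 = -j/5 + j²/5)
v(-7)*(-35 + 50) = ((⅕)*(-7)*(-1 - 7))*(-35 + 50) = ((⅕)*(-7)*(-8))*15 = (56/5)*15 = 168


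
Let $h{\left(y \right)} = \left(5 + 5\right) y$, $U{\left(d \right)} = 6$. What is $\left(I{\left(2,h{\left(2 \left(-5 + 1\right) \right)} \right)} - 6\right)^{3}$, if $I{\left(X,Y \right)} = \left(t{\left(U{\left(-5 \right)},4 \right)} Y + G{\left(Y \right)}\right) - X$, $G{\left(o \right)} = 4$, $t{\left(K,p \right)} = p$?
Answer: $-34012224$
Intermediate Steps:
$h{\left(y \right)} = 10 y$
$I{\left(X,Y \right)} = 4 - X + 4 Y$ ($I{\left(X,Y \right)} = \left(4 Y + 4\right) - X = \left(4 + 4 Y\right) - X = 4 - X + 4 Y$)
$\left(I{\left(2,h{\left(2 \left(-5 + 1\right) \right)} \right)} - 6\right)^{3} = \left(\left(4 - 2 + 4 \cdot 10 \cdot 2 \left(-5 + 1\right)\right) - 6\right)^{3} = \left(\left(4 - 2 + 4 \cdot 10 \cdot 2 \left(-4\right)\right) - 6\right)^{3} = \left(\left(4 - 2 + 4 \cdot 10 \left(-8\right)\right) - 6\right)^{3} = \left(\left(4 - 2 + 4 \left(-80\right)\right) - 6\right)^{3} = \left(\left(4 - 2 - 320\right) - 6\right)^{3} = \left(-318 - 6\right)^{3} = \left(-324\right)^{3} = -34012224$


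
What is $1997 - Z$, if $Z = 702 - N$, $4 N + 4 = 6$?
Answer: $\frac{2591}{2} \approx 1295.5$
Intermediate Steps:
$N = \frac{1}{2}$ ($N = -1 + \frac{1}{4} \cdot 6 = -1 + \frac{3}{2} = \frac{1}{2} \approx 0.5$)
$Z = \frac{1403}{2}$ ($Z = 702 - \frac{1}{2} = \frac{1403}{2} \approx 701.5$)
$1997 - Z = 1997 - \frac{1403}{2} = \frac{2591}{2}$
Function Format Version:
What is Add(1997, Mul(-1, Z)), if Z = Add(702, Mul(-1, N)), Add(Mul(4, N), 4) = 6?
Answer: Rational(2591, 2) ≈ 1295.5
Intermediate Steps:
N = Rational(1, 2) (N = Add(-1, Mul(Rational(1, 4), 6)) = Add(-1, Rational(3, 2)) = Rational(1, 2) ≈ 0.50000)
Z = Rational(1403, 2) (Z = Add(702, Mul(-1, Rational(1, 2))) = Add(702, Rational(-1, 2)) = Rational(1403, 2) ≈ 701.50)
Add(1997, Mul(-1, Z)) = Add(1997, Mul(-1, Rational(1403, 2))) = Add(1997, Rational(-1403, 2)) = Rational(2591, 2)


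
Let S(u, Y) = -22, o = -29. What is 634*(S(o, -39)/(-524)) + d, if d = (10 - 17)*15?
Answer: -10268/131 ≈ -78.382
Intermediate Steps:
d = -105 (d = -7*15 = -105)
634*(S(o, -39)/(-524)) + d = 634*(-22/(-524)) - 105 = 634*(-22*(-1/524)) - 105 = 634*(11/262) - 105 = 3487/131 - 105 = -10268/131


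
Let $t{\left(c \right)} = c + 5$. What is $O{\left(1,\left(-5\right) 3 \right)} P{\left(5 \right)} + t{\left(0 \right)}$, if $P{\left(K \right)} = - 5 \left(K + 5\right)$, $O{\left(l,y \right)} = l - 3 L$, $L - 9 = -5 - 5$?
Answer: $-195$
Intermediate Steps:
$L = -1$ ($L = 9 - 10 = -1$)
$O{\left(l,y \right)} = 3 + l$ ($O{\left(l,y \right)} = l - -3 = l + 3 = 3 + l$)
$t{\left(c \right)} = 5 + c$
$P{\left(K \right)} = -25 - 5 K$ ($P{\left(K \right)} = - 5 \left(5 + K\right) = -25 - 5 K$)
$O{\left(1,\left(-5\right) 3 \right)} P{\left(5 \right)} + t{\left(0 \right)} = \left(3 + 1\right) \left(-25 - 25\right) + \left(5 + 0\right) = 4 \left(-25 - 25\right) + 5 = 4 \left(-50\right) + 5 = -200 + 5 = -195$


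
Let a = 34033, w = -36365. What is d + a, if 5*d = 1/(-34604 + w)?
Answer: 12076439884/354845 ≈ 34033.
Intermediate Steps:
d = -1/354845 (d = 1/(5*(-34604 - 36365)) = (⅕)/(-70969) = (⅕)*(-1/70969) = -1/354845 ≈ -2.8181e-6)
d + a = -1/354845 + 34033 = 12076439884/354845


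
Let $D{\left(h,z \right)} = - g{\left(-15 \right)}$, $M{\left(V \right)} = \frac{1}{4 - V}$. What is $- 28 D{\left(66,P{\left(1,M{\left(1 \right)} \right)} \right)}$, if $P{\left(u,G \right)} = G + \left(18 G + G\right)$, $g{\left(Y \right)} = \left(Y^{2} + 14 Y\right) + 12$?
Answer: $756$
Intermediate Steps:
$g{\left(Y \right)} = 12 + Y^{2} + 14 Y$
$P{\left(u,G \right)} = 20 G$ ($P{\left(u,G \right)} = G + 19 G = 20 G$)
$D{\left(h,z \right)} = -27$ ($D{\left(h,z \right)} = - (12 + \left(-15\right)^{2} + 14 \left(-15\right)) = - (12 + 225 - 210) = \left(-1\right) 27 = -27$)
$- 28 D{\left(66,P{\left(1,M{\left(1 \right)} \right)} \right)} = \left(-28\right) \left(-27\right) = 756$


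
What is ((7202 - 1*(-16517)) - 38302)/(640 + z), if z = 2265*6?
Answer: -14583/14230 ≈ -1.0248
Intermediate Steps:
z = 13590
((7202 - 1*(-16517)) - 38302)/(640 + z) = ((7202 - 1*(-16517)) - 38302)/(640 + 13590) = ((7202 + 16517) - 38302)/14230 = (23719 - 38302)*(1/14230) = -14583*1/14230 = -14583/14230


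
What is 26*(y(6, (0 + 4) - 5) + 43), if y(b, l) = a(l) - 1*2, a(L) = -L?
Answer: 1092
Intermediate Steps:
y(b, l) = -2 - l (y(b, l) = -l - 1*2 = -l - 2 = -2 - l)
26*(y(6, (0 + 4) - 5) + 43) = 26*((-2 - ((0 + 4) - 5)) + 43) = 26*((-2 - (4 - 5)) + 43) = 26*((-2 - 1*(-1)) + 43) = 26*((-2 + 1) + 43) = 26*(-1 + 43) = 26*42 = 1092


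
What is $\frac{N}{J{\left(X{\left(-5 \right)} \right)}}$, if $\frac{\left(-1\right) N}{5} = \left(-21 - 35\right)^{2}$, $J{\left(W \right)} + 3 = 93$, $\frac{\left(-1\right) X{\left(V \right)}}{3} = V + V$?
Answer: $- \frac{1568}{9} \approx -174.22$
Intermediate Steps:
$X{\left(V \right)} = - 6 V$ ($X{\left(V \right)} = - 3 \left(V + V\right) = - 3 \cdot 2 V = - 6 V$)
$J{\left(W \right)} = 90$ ($J{\left(W \right)} = -3 + 93 = 90$)
$N = -15680$ ($N = - 5 \left(-21 - 35\right)^{2} = - 5 \left(-56\right)^{2} = \left(-5\right) 3136 = -15680$)
$\frac{N}{J{\left(X{\left(-5 \right)} \right)}} = - \frac{15680}{90} = \left(-15680\right) \frac{1}{90} = - \frac{1568}{9}$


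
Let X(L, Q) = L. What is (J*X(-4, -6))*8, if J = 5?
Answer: -160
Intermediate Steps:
(J*X(-4, -6))*8 = (5*(-4))*8 = -20*8 = -160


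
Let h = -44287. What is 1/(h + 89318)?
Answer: 1/45031 ≈ 2.2207e-5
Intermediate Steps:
1/(h + 89318) = 1/(-44287 + 89318) = 1/45031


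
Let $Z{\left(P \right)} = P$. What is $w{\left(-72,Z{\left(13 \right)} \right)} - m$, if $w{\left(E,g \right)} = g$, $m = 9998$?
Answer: $-9985$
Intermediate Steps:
$w{\left(-72,Z{\left(13 \right)} \right)} - m = 13 - 9998 = -9985$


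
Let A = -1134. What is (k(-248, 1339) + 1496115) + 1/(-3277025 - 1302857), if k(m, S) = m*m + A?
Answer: 7128517634769/4579882 ≈ 1.5565e+6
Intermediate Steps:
k(m, S) = -1134 + m² (k(m, S) = m*m - 1134 = m² - 1134 = -1134 + m²)
(k(-248, 1339) + 1496115) + 1/(-3277025 - 1302857) = ((-1134 + (-248)²) + 1496115) + 1/(-3277025 - 1302857) = ((-1134 + 61504) + 1496115) + 1/(-4579882) = (60370 + 1496115) - 1/4579882 = 1556485 - 1/4579882 = 7128517634769/4579882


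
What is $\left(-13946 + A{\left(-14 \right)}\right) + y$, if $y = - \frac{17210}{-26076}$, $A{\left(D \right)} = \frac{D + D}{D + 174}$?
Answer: $- \frac{3636432493}{260760} \approx -13946.0$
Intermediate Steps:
$A{\left(D \right)} = \frac{2 D}{174 + D}$
$y = \frac{8605}{13038}$ ($y = \left(-17210\right) \left(- \frac{1}{26076}\right) = \frac{8605}{13038} \approx 0.65999$)
$\left(-13946 + A{\left(-14 \right)}\right) + y = \left(-13946 + 2 \left(-14\right) \frac{1}{174 - 14}\right) + \frac{8605}{13038} = \left(-13946 + 2 \left(-14\right) \frac{1}{160}\right) + \frac{8605}{13038} = \left(-13946 - \frac{7}{40}\right) + \frac{8605}{13038} = - \frac{557847}{40} + \frac{8605}{13038} = - \frac{3636432493}{260760}$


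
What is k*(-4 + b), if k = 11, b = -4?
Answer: -88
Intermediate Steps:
k*(-4 + b) = 11*(-4 - 4) = 11*(-8) = -88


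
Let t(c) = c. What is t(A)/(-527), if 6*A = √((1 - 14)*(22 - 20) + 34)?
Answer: -√2/1581 ≈ -0.00089451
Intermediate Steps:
A = √2/3 (A = √((1 - 14)*(22 - 20) + 34)/6 = √(-13*2 + 34)/6 = √(-26 + 34)/6 = √8/6 = (2*√2)/6 = √2/3 ≈ 0.47140)
t(A)/(-527) = (√2/3)/(-527) = (√2/3)*(-1/527) = -√2/1581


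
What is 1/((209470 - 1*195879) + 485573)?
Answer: 1/499164 ≈ 2.0033e-6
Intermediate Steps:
1/((209470 - 1*195879) + 485573) = 1/((209470 - 195879) + 485573) = 1/(13591 + 485573) = 1/499164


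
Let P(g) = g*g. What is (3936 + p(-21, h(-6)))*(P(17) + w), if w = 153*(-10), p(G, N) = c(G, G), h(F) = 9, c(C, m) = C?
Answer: -4858515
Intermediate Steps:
p(G, N) = G
w = -1530
P(g) = g**2
(3936 + p(-21, h(-6)))*(P(17) + w) = (3936 - 21)*(17**2 - 1530) = 3915*(289 - 1530) = 3915*(-1241) = -4858515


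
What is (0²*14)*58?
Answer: 0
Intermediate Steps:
(0²*14)*58 = (0*14)*58 = 0*58 = 0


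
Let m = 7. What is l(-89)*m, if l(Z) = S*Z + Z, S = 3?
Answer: -2492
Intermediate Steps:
l(Z) = 4*Z (l(Z) = 3*Z + Z = 4*Z)
l(-89)*m = (4*(-89))*7 = -356*7 = -2492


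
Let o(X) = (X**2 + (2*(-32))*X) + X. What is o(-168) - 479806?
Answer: -440998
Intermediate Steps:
o(X) = X**2 - 63*X (o(X) = (X**2 - 64*X) + X = X**2 - 63*X)
o(-168) - 479806 = -168*(-63 - 168) - 479806 = -168*(-231) - 479806 = 38808 - 479806 = -440998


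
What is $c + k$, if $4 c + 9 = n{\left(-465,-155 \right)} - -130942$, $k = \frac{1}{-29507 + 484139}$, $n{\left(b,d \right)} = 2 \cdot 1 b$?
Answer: $\frac{14775880975}{454632} \approx 32501.0$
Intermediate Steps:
$n{\left(b,d \right)} = 2 b$
$k = \frac{1}{454632} \approx 2.1996 \cdot 10^{-6}$
$c = \frac{130003}{4}$ ($c = - \frac{9}{4} + \frac{2 \left(-465\right) - -130942}{4} = - \frac{9}{4} + \frac{-930 + 130942}{4} = - \frac{9}{4} + \frac{1}{4} \cdot 130012 = - \frac{9}{4} + 32503 = \frac{130003}{4} \approx 32501.0$)
$c + k = \frac{130003}{4} + \frac{1}{454632} = \frac{14775880975}{454632}$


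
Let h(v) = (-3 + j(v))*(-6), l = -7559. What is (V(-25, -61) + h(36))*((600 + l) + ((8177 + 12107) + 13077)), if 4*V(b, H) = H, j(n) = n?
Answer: -11260453/2 ≈ -5.6302e+6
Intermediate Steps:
h(v) = 18 - 6*v (h(v) = (-3 + v)*(-6) = 18 - 6*v)
V(b, H) = H/4
(V(-25, -61) + h(36))*((600 + l) + ((8177 + 12107) + 13077)) = ((¼)*(-61) + (18 - 6*36))*((600 - 7559) + ((8177 + 12107) + 13077)) = (-61/4 + (18 - 216))*(-6959 + (20284 + 13077)) = (-61/4 - 198)*(-6959 + 33361) = -853/4*26402 = -11260453/2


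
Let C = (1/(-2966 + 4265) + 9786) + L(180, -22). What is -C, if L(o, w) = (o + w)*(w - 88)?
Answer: 9864605/1299 ≈ 7594.0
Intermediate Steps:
L(o, w) = (-88 + w)*(o + w) (L(o, w) = (o + w)*(-88 + w) = (-88 + w)*(o + w))
C = -9864605/1299 (C = (1/(-2966 + 4265) + 9786) + ((-22)**2 - 88*180 - 88*(-22) + 180*(-22)) = (1/1299 + 9786) + (484 - 15840 + 1936 - 3960) = (1/1299 + 9786) - 17380 = 12712015/1299 - 17380 = -9864605/1299 ≈ -7594.0)
-C = -1*(-9864605/1299) = 9864605/1299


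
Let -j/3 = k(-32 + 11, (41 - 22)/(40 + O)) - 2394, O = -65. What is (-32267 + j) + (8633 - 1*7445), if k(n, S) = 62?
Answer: -24083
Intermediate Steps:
j = 6996 (j = -3*(62 - 2394) = -3*(-2332) = 6996)
(-32267 + j) + (8633 - 1*7445) = (-32267 + 6996) + (8633 - 1*7445) = -25271 + (8633 - 7445) = -25271 + 1188 = -24083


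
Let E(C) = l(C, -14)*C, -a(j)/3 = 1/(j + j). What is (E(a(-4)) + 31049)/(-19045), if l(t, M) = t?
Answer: -397429/243776 ≈ -1.6303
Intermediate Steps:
a(j) = -3/(2*j) (a(j) = -3/(j + j) = -3*1/(2*j) = -3/(2*j))
E(C) = C² (E(C) = C*C = C²)
(E(a(-4)) + 31049)/(-19045) = ((-3/2/(-4))² + 31049)/(-19045) = ((-3/2*(-¼))² + 31049)*(-1/19045) = ((3/8)² + 31049)*(-1/19045) = (9/64 + 31049)*(-1/19045) = (1987145/64)*(-1/19045) = -397429/243776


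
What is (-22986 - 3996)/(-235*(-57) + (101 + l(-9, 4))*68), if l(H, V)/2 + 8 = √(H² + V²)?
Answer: -57486650/40654057 + 407728*√97/40654057 ≈ -1.3153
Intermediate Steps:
l(H, V) = -16 + 2*√(H² + V²)
(-22986 - 3996)/(-235*(-57) + (101 + l(-9, 4))*68) = (-22986 - 3996)/(-235*(-57) + (101 + (-16 + 2*√((-9)² + 4²)))*68) = -26982/(13395 + (101 + (-16 + 2*√(81 + 16)))*68) = -26982/(13395 + (101 + (-16 + 2*√97))*68) = -26982/(13395 + (85 + 2*√97)*68) = -26982/(13395 + (5780 + 136*√97)) = -26982/(19175 + 136*√97)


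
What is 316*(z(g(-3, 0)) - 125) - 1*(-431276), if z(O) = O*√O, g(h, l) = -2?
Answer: 391776 - 632*I*√2 ≈ 3.9178e+5 - 893.78*I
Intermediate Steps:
z(O) = O^(3/2)
316*(z(g(-3, 0)) - 125) - 1*(-431276) = 316*((-2)^(3/2) - 125) - 1*(-431276) = 316*(-2*I*√2 - 125) + 431276 = 316*(-125 - 2*I*√2) + 431276 = (-39500 - 632*I*√2) + 431276 = 391776 - 632*I*√2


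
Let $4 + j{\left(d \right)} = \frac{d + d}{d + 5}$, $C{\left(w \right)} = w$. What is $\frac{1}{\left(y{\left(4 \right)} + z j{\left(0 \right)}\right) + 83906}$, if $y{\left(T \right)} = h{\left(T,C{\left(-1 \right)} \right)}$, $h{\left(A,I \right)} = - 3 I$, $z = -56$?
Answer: $\frac{1}{84133} \approx 1.1886 \cdot 10^{-5}$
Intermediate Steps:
$j{\left(d \right)} = -4 + \frac{2 d}{5 + d}$ ($j{\left(d \right)} = -4 + \frac{d + d}{d + 5} = -4 + \frac{2 d}{5 + d}$)
$y{\left(T \right)} = 3$ ($y{\left(T \right)} = \left(-3\right) \left(-1\right) = 3$)
$\frac{1}{\left(y{\left(4 \right)} + z j{\left(0 \right)}\right) + 83906} = \frac{1}{\left(3 - 56 \frac{2 \left(-10 - 0\right)}{5 + 0}\right) + 83906} = \frac{1}{\left(3 - 56 \frac{2 \left(-10 + 0\right)}{5}\right) + 83906} = \frac{1}{\left(3 - 56 \cdot 2 \cdot \frac{1}{5} \left(-10\right)\right) + 83906} = \frac{1}{\left(3 - -224\right) + 83906} = \frac{1}{\left(3 + 224\right) + 83906} = \frac{1}{227 + 83906} = \frac{1}{84133}$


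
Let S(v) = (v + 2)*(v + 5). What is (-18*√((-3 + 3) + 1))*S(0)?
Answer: -180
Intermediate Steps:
S(v) = (2 + v)*(5 + v)
(-18*√((-3 + 3) + 1))*S(0) = (-18*√((-3 + 3) + 1))*(10 + 0² + 7*0) = (-18*√(0 + 1))*(10 + 0 + 0) = -18*√1*10 = -18*1*10 = -18*10 = -180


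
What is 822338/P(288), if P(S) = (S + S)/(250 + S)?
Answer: 110604461/144 ≈ 7.6809e+5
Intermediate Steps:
P(S) = 2*S/(250 + S) (P(S) = (2*S)/(250 + S) = 2*S/(250 + S))
822338/P(288) = 822338/((2*288/(250 + 288))) = 822338/((2*288/538)) = 822338/((2*288*(1/538))) = 822338/(288/269) = 822338*(269/288) = 110604461/144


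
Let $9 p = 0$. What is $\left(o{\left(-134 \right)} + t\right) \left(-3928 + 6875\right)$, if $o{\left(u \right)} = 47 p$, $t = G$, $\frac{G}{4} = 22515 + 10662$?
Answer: $391090476$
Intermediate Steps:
$p = 0$ ($p = \frac{1}{9} \cdot 0 = 0$)
$G = 132708$ ($G = 4 \left(22515 + 10662\right) = 4 \cdot 33177 = 132708$)
$t = 132708$
$o{\left(u \right)} = 0$ ($o{\left(u \right)} = 47 \cdot 0 = 0$)
$\left(o{\left(-134 \right)} + t\right) \left(-3928 + 6875\right) = \left(0 + 132708\right) \left(-3928 + 6875\right) = 132708 \cdot 2947 = 391090476$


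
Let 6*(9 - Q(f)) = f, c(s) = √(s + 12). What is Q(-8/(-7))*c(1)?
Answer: 185*√13/21 ≈ 31.763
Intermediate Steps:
c(s) = √(12 + s)
Q(f) = 9 - f/6
Q(-8/(-7))*c(1) = (9 - (-4)/(3*(-7)))*√(12 + 1) = (9 - (-4)*(-1)/(3*7))*√13 = (9 - ⅙*8/7)*√13 = (9 - 4/21)*√13 = 185*√13/21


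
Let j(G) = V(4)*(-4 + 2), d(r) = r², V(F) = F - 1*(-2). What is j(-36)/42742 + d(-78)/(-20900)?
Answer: -32536641/111663475 ≈ -0.29138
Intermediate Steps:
V(F) = 2 + F (V(F) = F + 2 = 2 + F)
j(G) = -12 (j(G) = (2 + 4)*(-4 + 2) = 6*(-2) = -12)
j(-36)/42742 + d(-78)/(-20900) = -12/42742 + (-78)²/(-20900) = -12*1/42742 + 6084*(-1/20900) = -6/21371 - 1521/5225 = -32536641/111663475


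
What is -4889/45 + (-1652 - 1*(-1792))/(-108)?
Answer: -14842/135 ≈ -109.94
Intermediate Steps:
-4889/45 + (-1652 - 1*(-1792))/(-108) = -4889*1/45 + (-1652 + 1792)*(-1/108) = -4889/45 + 140*(-1/108) = -4889/45 - 35/27 = -14842/135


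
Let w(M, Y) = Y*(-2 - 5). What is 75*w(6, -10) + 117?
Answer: 5367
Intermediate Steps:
w(M, Y) = -7*Y (w(M, Y) = Y*(-7) = -7*Y)
75*w(6, -10) + 117 = 75*(-7*(-10)) + 117 = 75*70 + 117 = 5250 + 117 = 5367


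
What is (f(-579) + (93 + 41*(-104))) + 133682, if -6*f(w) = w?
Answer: 259215/2 ≈ 1.2961e+5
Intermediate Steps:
f(w) = -w/6
(f(-579) + (93 + 41*(-104))) + 133682 = (-1/6*(-579) + (93 + 41*(-104))) + 133682 = (193/2 + (93 - 4264)) + 133682 = (193/2 - 4171) + 133682 = -8149/2 + 133682 = 259215/2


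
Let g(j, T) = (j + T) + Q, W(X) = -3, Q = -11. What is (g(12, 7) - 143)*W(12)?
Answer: 405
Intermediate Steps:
g(j, T) = -11 + T + j (g(j, T) = (j + T) - 11 = (T + j) - 11 = -11 + T + j)
(g(12, 7) - 143)*W(12) = ((-11 + 7 + 12) - 143)*(-3) = (8 - 143)*(-3) = -135*(-3) = 405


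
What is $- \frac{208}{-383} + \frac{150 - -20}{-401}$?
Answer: $\frac{18298}{153583} \approx 0.11914$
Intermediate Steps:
$- \frac{208}{-383} + \frac{150 - -20}{-401} = \left(-208\right) \left(- \frac{1}{383}\right) + \left(150 + 20\right) \left(- \frac{1}{401}\right) = \frac{208}{383} + 170 \left(- \frac{1}{401}\right) = \frac{208}{383} - \frac{170}{401} = \frac{18298}{153583}$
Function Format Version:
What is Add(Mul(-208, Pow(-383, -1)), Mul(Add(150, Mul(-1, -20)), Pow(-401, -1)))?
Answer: Rational(18298, 153583) ≈ 0.11914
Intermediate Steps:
Add(Mul(-208, Pow(-383, -1)), Mul(Add(150, Mul(-1, -20)), Pow(-401, -1))) = Add(Mul(-208, Rational(-1, 383)), Mul(Add(150, 20), Rational(-1, 401))) = Add(Rational(208, 383), Mul(170, Rational(-1, 401))) = Add(Rational(208, 383), Rational(-170, 401)) = Rational(18298, 153583)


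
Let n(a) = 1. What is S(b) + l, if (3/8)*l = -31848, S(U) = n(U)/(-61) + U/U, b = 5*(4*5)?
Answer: -5180548/61 ≈ -84927.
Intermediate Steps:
b = 100 (b = 5*20 = 100)
S(U) = 60/61 (S(U) = 1/(-61) + U/U = 1*(-1/61) + 1 = -1/61 + 1 = 60/61)
l = -84928 (l = (8/3)*(-31848) = -84928)
S(b) + l = 60/61 - 84928 = -5180548/61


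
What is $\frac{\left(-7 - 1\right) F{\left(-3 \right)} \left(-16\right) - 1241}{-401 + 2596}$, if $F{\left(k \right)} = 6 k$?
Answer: $- \frac{709}{439} \approx -1.615$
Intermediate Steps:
$\frac{\left(-7 - 1\right) F{\left(-3 \right)} \left(-16\right) - 1241}{-401 + 2596} = \frac{\left(-7 - 1\right) 6 \left(-3\right) \left(-16\right) - 1241}{-401 + 2596} = \frac{\left(-7 - 1\right) \left(-18\right) \left(-16\right) - 1241}{2195} = \left(\left(-8\right) \left(-18\right) \left(-16\right) - 1241\right) \frac{1}{2195} = \left(144 \left(-16\right) - 1241\right) \frac{1}{2195} = \left(-2304 - 1241\right) \frac{1}{2195} = \left(-3545\right) \frac{1}{2195} = - \frac{709}{439}$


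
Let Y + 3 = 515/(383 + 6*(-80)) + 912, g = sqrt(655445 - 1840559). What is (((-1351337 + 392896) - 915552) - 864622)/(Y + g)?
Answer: -2328596682599/1883466259 + 36074679949*I*sqrt(24186)/3766932518 ≈ -1236.3 + 1489.3*I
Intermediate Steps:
g = 7*I*sqrt(24186) (g = sqrt(-1185114) = 7*I*sqrt(24186) ≈ 1088.6*I)
Y = 87658/97 (Y = -3 + (515/(383 + 6*(-80)) + 912) = -3 + (515/(383 - 480) + 912) = -3 + (515/(-97) + 912) = -3 + (-1/97*515 + 912) = -3 + (-515/97 + 912) = -3 + 87949/97 = 87658/97 ≈ 903.69)
(((-1351337 + 392896) - 915552) - 864622)/(Y + g) = (((-1351337 + 392896) - 915552) - 864622)/(87658/97 + 7*I*sqrt(24186)) = ((-958441 - 915552) - 864622)/(87658/97 + 7*I*sqrt(24186)) = (-1873993 - 864622)/(87658/97 + 7*I*sqrt(24186)) = -2738615/(87658/97 + 7*I*sqrt(24186))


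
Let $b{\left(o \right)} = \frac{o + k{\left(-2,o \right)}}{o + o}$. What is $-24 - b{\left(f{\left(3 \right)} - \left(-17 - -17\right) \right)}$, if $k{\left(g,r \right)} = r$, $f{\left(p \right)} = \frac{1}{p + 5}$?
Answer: $-25$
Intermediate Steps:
$f{\left(p \right)} = \frac{1}{5 + p}$
$b{\left(o \right)} = 1$ ($b{\left(o \right)} = \frac{o + o}{o + o} = \frac{2 o}{2 o} = 2 o \frac{1}{2 o} = 1$)
$-24 - b{\left(f{\left(3 \right)} - \left(-17 - -17\right) \right)} = -24 - 1 = -25$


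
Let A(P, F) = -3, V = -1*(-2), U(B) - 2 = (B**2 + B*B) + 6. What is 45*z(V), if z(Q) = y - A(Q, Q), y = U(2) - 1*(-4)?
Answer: 1035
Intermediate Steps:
U(B) = 8 + 2*B**2 (U(B) = 2 + ((B**2 + B*B) + 6) = 2 + ((B**2 + B**2) + 6) = 2 + (2*B**2 + 6) = 2 + (6 + 2*B**2) = 8 + 2*B**2)
V = 2
y = 20 (y = (8 + 2*2**2) - 1*(-4) = (8 + 2*4) + 4 = (8 + 8) + 4 = 16 + 4 = 20)
z(Q) = 23 (z(Q) = 20 - 1*(-3) = 20 + 3 = 23)
45*z(V) = 45*23 = 1035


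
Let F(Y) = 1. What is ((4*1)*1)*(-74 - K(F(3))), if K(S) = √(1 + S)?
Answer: -296 - 4*√2 ≈ -301.66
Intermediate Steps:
((4*1)*1)*(-74 - K(F(3))) = ((4*1)*1)*(-74 - √(1 + 1)) = (4*1)*(-74 - √2) = 4*(-74 - √2) = -296 - 4*√2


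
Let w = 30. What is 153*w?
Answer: 4590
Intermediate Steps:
153*w = 153*30 = 4590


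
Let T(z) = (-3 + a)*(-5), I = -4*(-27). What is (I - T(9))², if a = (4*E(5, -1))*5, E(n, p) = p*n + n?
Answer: 8649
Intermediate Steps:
E(n, p) = n + n*p (E(n, p) = n*p + n = n + n*p)
a = 0 (a = (4*(5*(1 - 1)))*5 = (4*(5*0))*5 = (4*0)*5 = 0*5 = 0)
I = 108
T(z) = 15 (T(z) = (-3 + 0)*(-5) = -3*(-5) = 15)
(I - T(9))² = (108 - 1*15)² = (108 - 15)² = 93² = 8649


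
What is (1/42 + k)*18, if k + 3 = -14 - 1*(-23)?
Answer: 759/7 ≈ 108.43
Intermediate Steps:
k = 6 (k = -3 + (-14 - 1*(-23)) = -3 + (-14 + 23) = -3 + 9 = 6)
(1/42 + k)*18 = (1/42 + 6)*18 = (253/42)*18 = 759/7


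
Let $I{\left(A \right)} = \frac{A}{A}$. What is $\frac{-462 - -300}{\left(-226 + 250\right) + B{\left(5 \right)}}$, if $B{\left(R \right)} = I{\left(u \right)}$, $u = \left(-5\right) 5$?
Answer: $- \frac{162}{25} \approx -6.48$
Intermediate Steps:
$u = -25$
$I{\left(A \right)} = 1$
$B{\left(R \right)} = 1$
$\frac{-462 - -300}{\left(-226 + 250\right) + B{\left(5 \right)}} = \frac{-462 - -300}{\left(-226 + 250\right) + 1} = \frac{-462 + 300}{24 + 1} = - \frac{162}{25}$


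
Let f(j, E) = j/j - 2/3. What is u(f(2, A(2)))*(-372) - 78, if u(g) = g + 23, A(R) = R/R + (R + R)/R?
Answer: -8758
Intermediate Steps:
A(R) = 3 (A(R) = 1 + (2*R)/R = 1 + 2 = 3)
f(j, E) = ⅓ (f(j, E) = 1 - 2*⅓ = 1 - ⅔ = ⅓)
u(g) = 23 + g
u(f(2, A(2)))*(-372) - 78 = (23 + ⅓)*(-372) - 78 = (70/3)*(-372) - 78 = -8680 - 78 = -8758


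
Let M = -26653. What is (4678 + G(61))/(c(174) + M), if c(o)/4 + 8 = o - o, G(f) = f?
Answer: -4739/26685 ≈ -0.17759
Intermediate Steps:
c(o) = -32 (c(o) = -32 + 4*(o - o) = -32 + 4*0 = -32 + 0 = -32)
(4678 + G(61))/(c(174) + M) = (4678 + 61)/(-32 - 26653) = 4739/(-26685) = 4739*(-1/26685) = -4739/26685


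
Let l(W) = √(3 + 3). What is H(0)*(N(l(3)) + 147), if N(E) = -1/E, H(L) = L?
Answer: 0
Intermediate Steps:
l(W) = √6
H(0)*(N(l(3)) + 147) = 0*(-1/(√6) + 147) = 0*(-√6/6 + 147) = 0*(147 - √6/6) = 0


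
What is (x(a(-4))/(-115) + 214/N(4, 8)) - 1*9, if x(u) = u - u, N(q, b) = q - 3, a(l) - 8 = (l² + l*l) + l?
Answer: 205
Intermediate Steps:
a(l) = 8 + l + 2*l² (a(l) = 8 + ((l² + l*l) + l) = 8 + ((l² + l²) + l) = 8 + (2*l² + l) = 8 + (l + 2*l²) = 8 + l + 2*l²)
N(q, b) = -3 + q
x(u) = 0
(x(a(-4))/(-115) + 214/N(4, 8)) - 1*9 = (0/(-115) + 214/(-3 + 4)) - 1*9 = (0*(-1/115) + 214/1) - 9 = (0 + 214*1) - 9 = (0 + 214) - 9 = 214 - 9 = 205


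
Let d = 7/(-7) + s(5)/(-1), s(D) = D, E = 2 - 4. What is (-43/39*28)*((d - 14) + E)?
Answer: 26488/39 ≈ 679.18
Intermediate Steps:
E = -2
d = -6 (d = 7/(-7) + 5/(-1) = 7*(-⅐) + 5*(-1) = -1 - 5 = -6)
(-43/39*28)*((d - 14) + E) = (-43/39*28)*((-6 - 14) - 2) = (-43*1/39*28)*(-20 - 2) = -43/39*28*(-22) = -1204/39*(-22) = 26488/39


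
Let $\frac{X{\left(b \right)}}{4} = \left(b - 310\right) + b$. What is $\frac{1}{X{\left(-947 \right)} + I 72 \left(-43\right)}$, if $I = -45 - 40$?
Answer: $\frac{1}{254344} \approx 3.9317 \cdot 10^{-6}$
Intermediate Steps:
$I = -85$
$X{\left(b \right)} = -1240 + 8 b$ ($X{\left(b \right)} = 4 \left(\left(b - 310\right) + b\right) = 4 \left(\left(-310 + b\right) + b\right) = 4 \left(-310 + 2 b\right) = -1240 + 8 b$)
$\frac{1}{X{\left(-947 \right)} + I 72 \left(-43\right)} = \frac{1}{\left(-1240 + 8 \left(-947\right)\right) + \left(-85\right) 72 \left(-43\right)} = \frac{1}{\left(-1240 - 7576\right) - -263160} = \frac{1}{-8816 + 263160} = \frac{1}{254344}$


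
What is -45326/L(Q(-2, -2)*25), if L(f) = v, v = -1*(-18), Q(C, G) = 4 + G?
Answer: -22663/9 ≈ -2518.1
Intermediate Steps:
v = 18
L(f) = 18
-45326/L(Q(-2, -2)*25) = -45326/18 = -45326*1/18 = -22663/9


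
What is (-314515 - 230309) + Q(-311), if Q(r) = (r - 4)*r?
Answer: -446859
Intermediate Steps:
Q(r) = r*(-4 + r) (Q(r) = (-4 + r)*r = r*(-4 + r))
(-314515 - 230309) + Q(-311) = (-314515 - 230309) - 311*(-4 - 311) = -544824 - 311*(-315) = -544824 + 97965 = -446859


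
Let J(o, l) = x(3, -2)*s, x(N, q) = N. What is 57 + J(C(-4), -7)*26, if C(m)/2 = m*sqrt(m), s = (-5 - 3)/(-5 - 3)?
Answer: 135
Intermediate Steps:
s = 1 (s = -8/(-8) = -8*(-1/8) = 1)
C(m) = 2*m**(3/2) (C(m) = 2*(m*sqrt(m)) = 2*m**(3/2))
J(o, l) = 3 (J(o, l) = 3*1 = 3)
57 + J(C(-4), -7)*26 = 57 + 3*26 = 57 + 78 = 135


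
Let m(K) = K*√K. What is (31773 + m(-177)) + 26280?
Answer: 58053 - 177*I*√177 ≈ 58053.0 - 2354.8*I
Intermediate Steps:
m(K) = K^(3/2)
(31773 + m(-177)) + 26280 = (31773 + (-177)^(3/2)) + 26280 = (31773 - 177*I*√177) + 26280 = 58053 - 177*I*√177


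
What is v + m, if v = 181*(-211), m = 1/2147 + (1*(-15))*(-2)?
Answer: -81931666/2147 ≈ -38161.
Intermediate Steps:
m = 64411/2147 (m = 1/2147 - 15*(-2) = 1/2147 + 30 = 64411/2147 ≈ 30.000)
v = -38191
v + m = -38191 + 64411/2147 = -81931666/2147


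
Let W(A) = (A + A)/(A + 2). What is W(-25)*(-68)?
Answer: -3400/23 ≈ -147.83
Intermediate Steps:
W(A) = 2*A/(2 + A) (W(A) = (2*A)/(2 + A) = 2*A/(2 + A))
W(-25)*(-68) = (2*(-25)/(2 - 25))*(-68) = (2*(-25)/(-23))*(-68) = (2*(-25)*(-1/23))*(-68) = (50/23)*(-68) = -3400/23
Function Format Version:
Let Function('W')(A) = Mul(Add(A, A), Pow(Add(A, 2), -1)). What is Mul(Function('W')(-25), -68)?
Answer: Rational(-3400, 23) ≈ -147.83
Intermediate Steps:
Function('W')(A) = Mul(2, A, Pow(Add(2, A), -1)) (Function('W')(A) = Mul(Mul(2, A), Pow(Add(2, A), -1)) = Mul(2, A, Pow(Add(2, A), -1)))
Mul(Function('W')(-25), -68) = Mul(Mul(2, -25, Pow(Add(2, -25), -1)), -68) = Mul(Mul(2, -25, Pow(-23, -1)), -68) = Mul(Mul(2, -25, Rational(-1, 23)), -68) = Mul(Rational(50, 23), -68) = Rational(-3400, 23)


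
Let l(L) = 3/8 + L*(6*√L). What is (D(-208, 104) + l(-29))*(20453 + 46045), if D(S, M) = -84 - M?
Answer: -49906749/4 - 11570652*I*√29 ≈ -1.2477e+7 - 6.231e+7*I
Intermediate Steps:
l(L) = 3/8 + 6*L^(3/2) (l(L) = 3*(⅛) + 6*L^(3/2) = 3/8 + 6*L^(3/2))
(D(-208, 104) + l(-29))*(20453 + 46045) = ((-84 - 1*104) + (3/8 + 6*(-29)^(3/2)))*(20453 + 46045) = ((-84 - 104) + (3/8 + 6*(-29*I*√29)))*66498 = (-188 + (3/8 - 174*I*√29))*66498 = (-1501/8 - 174*I*√29)*66498 = -49906749/4 - 11570652*I*√29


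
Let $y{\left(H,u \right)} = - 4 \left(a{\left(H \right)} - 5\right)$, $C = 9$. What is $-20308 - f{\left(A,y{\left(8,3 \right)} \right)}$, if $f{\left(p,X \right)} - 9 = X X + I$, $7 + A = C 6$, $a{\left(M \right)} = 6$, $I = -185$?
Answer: $-20148$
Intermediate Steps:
$A = 47$ ($A = -7 + 9 \cdot 6 = -7 + 54 = 47$)
$y{\left(H,u \right)} = -4$ ($y{\left(H,u \right)} = - 4 \left(6 - 5\right) = \left(-4\right) 1 = -4$)
$f{\left(p,X \right)} = -176 + X^{2}$ ($f{\left(p,X \right)} = 9 + \left(X X - 185\right) = 9 + \left(X^{2} - 185\right) = 9 + \left(-185 + X^{2}\right) = -176 + X^{2}$)
$-20308 - f{\left(A,y{\left(8,3 \right)} \right)} = -20308 - \left(-176 + \left(-4\right)^{2}\right) = -20308 - \left(-176 + 16\right) = -20308 - -160 = -20308 + 160 = -20148$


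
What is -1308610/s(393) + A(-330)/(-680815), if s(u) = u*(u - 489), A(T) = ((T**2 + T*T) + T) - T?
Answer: 88270415875/2568578832 ≈ 34.365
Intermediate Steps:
A(T) = 2*T**2 (A(T) = ((T**2 + T**2) + T) - T = (2*T**2 + T) - T = (T + 2*T**2) - T = 2*T**2)
s(u) = u*(-489 + u)
-1308610/s(393) + A(-330)/(-680815) = -1308610*1/(393*(-489 + 393)) + (2*(-330)**2)/(-680815) = -1308610/(393*(-96)) + (2*108900)*(-1/680815) = -1308610/(-37728) + 217800*(-1/680815) = -1308610*(-1/37728) - 43560/136163 = 654305/18864 - 43560/136163 = 88270415875/2568578832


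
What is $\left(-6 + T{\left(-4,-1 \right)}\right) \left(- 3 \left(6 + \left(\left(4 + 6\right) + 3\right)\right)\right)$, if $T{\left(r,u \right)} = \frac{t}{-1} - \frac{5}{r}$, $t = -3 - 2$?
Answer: $- \frac{57}{4} \approx -14.25$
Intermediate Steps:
$t = -5$ ($t = -3 - 2 = -5$)
$T{\left(r,u \right)} = 5 - \frac{5}{r}$ ($T{\left(r,u \right)} = - \frac{5}{-1} - \frac{5}{r} = \left(-5\right) \left(-1\right) - \frac{5}{r} = 5 - \frac{5}{r}$)
$\left(-6 + T{\left(-4,-1 \right)}\right) \left(- 3 \left(6 + \left(\left(4 + 6\right) + 3\right)\right)\right) = \left(-6 + \left(5 - \frac{5}{-4}\right)\right) \left(- 3 \left(6 + \left(\left(4 + 6\right) + 3\right)\right)\right) = \left(-6 + \left(5 - - \frac{5}{4}\right)\right) \left(- 3 \left(6 + \left(10 + 3\right)\right)\right) = \left(-6 + \left(5 + \frac{5}{4}\right)\right) \left(- 3 \left(6 + 13\right)\right) = \left(-6 + \frac{25}{4}\right) \left(\left(-3\right) 19\right) = \frac{1}{4} \left(-57\right) = - \frac{57}{4}$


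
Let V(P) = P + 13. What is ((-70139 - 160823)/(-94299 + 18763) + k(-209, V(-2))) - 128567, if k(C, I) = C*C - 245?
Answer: -3215112127/37768 ≈ -85128.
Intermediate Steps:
V(P) = 13 + P
k(C, I) = -245 + C**2 (k(C, I) = C**2 - 245 = -245 + C**2)
((-70139 - 160823)/(-94299 + 18763) + k(-209, V(-2))) - 128567 = ((-70139 - 160823)/(-94299 + 18763) + (-245 + (-209)**2)) - 128567 = (-230962/(-75536) + (-245 + 43681)) - 128567 = (-230962*(-1/75536) + 43436) - 128567 = (115481/37768 + 43436) - 128567 = 1640606329/37768 - 128567 = -3215112127/37768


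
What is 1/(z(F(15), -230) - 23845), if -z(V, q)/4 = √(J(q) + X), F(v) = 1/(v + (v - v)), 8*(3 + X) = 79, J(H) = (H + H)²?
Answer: -4769/113039663 + 3*√376190/565198315 ≈ -3.8933e-5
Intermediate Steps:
J(H) = 4*H² (J(H) = (2*H)² = 4*H²)
X = 55/8 (X = -3 + (⅛)*79 = -3 + 79/8 = 55/8 ≈ 6.8750)
F(v) = 1/v (F(v) = 1/(v + 0) = 1/v)
z(V, q) = -4*√(55/8 + 4*q²) (z(V, q) = -4*√(4*q² + 55/8) = -4*√(55/8 + 4*q²))
1/(z(F(15), -230) - 23845) = 1/(-√(110 + 64*(-230)²) - 23845) = 1/(-√(110 + 64*52900) - 23845) = 1/(-√(110 + 3385600) - 23845) = 1/(-√3385710 - 23845) = 1/(-3*√376190 - 23845) = 1/(-23845 - 3*√376190)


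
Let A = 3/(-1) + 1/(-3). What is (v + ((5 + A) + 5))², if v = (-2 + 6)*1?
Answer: 1024/9 ≈ 113.78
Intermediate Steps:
A = -10/3 (A = 3*(-1) + 1*(-⅓) = -3 - ⅓ = -10/3 ≈ -3.3333)
v = 4 (v = 4*1 = 4)
(v + ((5 + A) + 5))² = (4 + ((5 - 10/3) + 5))² = (4 + (5/3 + 5))² = (4 + 20/3)² = (32/3)² = 1024/9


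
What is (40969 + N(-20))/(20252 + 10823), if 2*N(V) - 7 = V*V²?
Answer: 14789/12430 ≈ 1.1898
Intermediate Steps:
N(V) = 7/2 + V³/2 (N(V) = 7/2 + (V*V²)/2 = 7/2 + V³/2)
(40969 + N(-20))/(20252 + 10823) = (40969 + (7/2 + (½)*(-20)³))/(20252 + 10823) = (40969 + (7/2 + (½)*(-8000)))/31075 = (40969 + (7/2 - 4000))*(1/31075) = (40969 - 7993/2)*(1/31075) = (73945/2)*(1/31075) = 14789/12430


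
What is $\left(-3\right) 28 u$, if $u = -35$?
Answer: $2940$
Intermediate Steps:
$\left(-3\right) 28 u = \left(-3\right) 28 \left(-35\right) = \left(-84\right) \left(-35\right) = 2940$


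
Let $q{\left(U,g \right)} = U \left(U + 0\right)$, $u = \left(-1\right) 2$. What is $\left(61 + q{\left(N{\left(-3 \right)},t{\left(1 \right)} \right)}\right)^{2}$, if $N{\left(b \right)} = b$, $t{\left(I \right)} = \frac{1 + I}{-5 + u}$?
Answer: $4900$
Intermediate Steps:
$u = -2$
$t{\left(I \right)} = - \frac{1}{7} - \frac{I}{7}$ ($t{\left(I \right)} = \frac{1 + I}{-5 - 2} = \frac{1 + I}{-7} = \left(1 + I\right) \left(- \frac{1}{7}\right) = - \frac{1}{7} - \frac{I}{7}$)
$q{\left(U,g \right)} = U^{2}$ ($q{\left(U,g \right)} = U U = U^{2}$)
$\left(61 + q{\left(N{\left(-3 \right)},t{\left(1 \right)} \right)}\right)^{2} = \left(61 + \left(-3\right)^{2}\right)^{2} = \left(61 + 9\right)^{2} = 70^{2} = 4900$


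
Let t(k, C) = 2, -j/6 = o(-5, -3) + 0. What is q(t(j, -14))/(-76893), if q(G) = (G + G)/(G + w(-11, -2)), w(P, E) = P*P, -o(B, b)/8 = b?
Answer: -4/9457839 ≈ -4.2293e-7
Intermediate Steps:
o(B, b) = -8*b
w(P, E) = P²
j = -144 (j = -6*(-8*(-3) + 0) = -6*(24 + 0) = -6*24 = -144)
q(G) = 2*G/(121 + G) (q(G) = (G + G)/(G + (-11)²) = (2*G)/(G + 121) = (2*G)/(121 + G) = 2*G/(121 + G))
q(t(j, -14))/(-76893) = (2*2/(121 + 2))/(-76893) = (2*2/123)*(-1/76893) = (2*2*(1/123))*(-1/76893) = (4/123)*(-1/76893) = -4/9457839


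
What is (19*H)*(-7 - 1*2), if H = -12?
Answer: 2052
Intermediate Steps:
(19*H)*(-7 - 1*2) = (19*(-12))*(-7 - 1*2) = -228*(-7 - 2) = -228*(-9) = 2052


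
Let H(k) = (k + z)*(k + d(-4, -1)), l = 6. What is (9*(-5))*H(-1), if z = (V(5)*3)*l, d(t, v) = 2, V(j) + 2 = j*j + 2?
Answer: -20205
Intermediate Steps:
V(j) = j² (V(j) = -2 + (j*j + 2) = -2 + (j² + 2) = -2 + (2 + j²) = j²)
z = 450 (z = (5²*3)*6 = (25*3)*6 = 75*6 = 450)
H(k) = (2 + k)*(450 + k) (H(k) = (k + 450)*(k + 2) = (450 + k)*(2 + k) = (2 + k)*(450 + k))
(9*(-5))*H(-1) = (9*(-5))*(900 + (-1)² + 452*(-1)) = -45*(900 + 1 - 452) = -45*449 = -20205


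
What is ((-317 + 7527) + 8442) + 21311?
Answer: 36963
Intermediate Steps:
((-317 + 7527) + 8442) + 21311 = (7210 + 8442) + 21311 = 15652 + 21311 = 36963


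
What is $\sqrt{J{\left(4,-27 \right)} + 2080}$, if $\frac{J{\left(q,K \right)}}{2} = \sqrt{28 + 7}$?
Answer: $\sqrt{2080 + 2 \sqrt{35}} \approx 45.737$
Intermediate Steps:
$J{\left(q,K \right)} = 2 \sqrt{35}$ ($J{\left(q,K \right)} = 2 \sqrt{28 + 7} = 2 \sqrt{35}$)
$\sqrt{J{\left(4,-27 \right)} + 2080} = \sqrt{2 \sqrt{35} + 2080} = \sqrt{2080 + 2 \sqrt{35}}$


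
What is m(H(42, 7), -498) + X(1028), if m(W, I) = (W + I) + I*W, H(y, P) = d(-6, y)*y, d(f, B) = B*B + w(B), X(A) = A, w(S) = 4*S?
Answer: -40328038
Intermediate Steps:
d(f, B) = B² + 4*B (d(f, B) = B*B + 4*B = B² + 4*B)
H(y, P) = y²*(4 + y) (H(y, P) = (y*(4 + y))*y = y²*(4 + y))
m(W, I) = I + W + I*W (m(W, I) = (I + W) + I*W = I + W + I*W)
m(H(42, 7), -498) + X(1028) = (-498 + 42²*(4 + 42) - 498*42²*(4 + 42)) + 1028 = (-498 + 1764*46 - 878472*46) + 1028 = (-498 + 81144 - 498*81144) + 1028 = (-498 + 81144 - 40409712) + 1028 = -40329066 + 1028 = -40328038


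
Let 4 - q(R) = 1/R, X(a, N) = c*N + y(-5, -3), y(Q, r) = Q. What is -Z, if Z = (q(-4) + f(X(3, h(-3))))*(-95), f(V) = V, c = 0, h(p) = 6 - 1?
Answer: -285/4 ≈ -71.250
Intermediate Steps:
h(p) = 5
X(a, N) = -5 (X(a, N) = 0*N - 5 = 0 - 5 = -5)
q(R) = 4 - 1/R
Z = 285/4 (Z = ((4 - 1/(-4)) - 5)*(-95) = ((4 - 1*(-¼)) - 5)*(-95) = ((4 + ¼) - 5)*(-95) = (17/4 - 5)*(-95) = -¾*(-95) = 285/4 ≈ 71.250)
-Z = -1*285/4 = -285/4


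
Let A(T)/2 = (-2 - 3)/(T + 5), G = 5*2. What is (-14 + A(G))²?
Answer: 1936/9 ≈ 215.11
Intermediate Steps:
G = 10
A(T) = -10/(5 + T) (A(T) = 2*((-2 - 3)/(T + 5)) = 2*(-5/(5 + T)) = -10/(5 + T))
(-14 + A(G))² = (-14 - 10/(5 + 10))² = (-14 - 10/15)² = (-14 - 10*1/15)² = (-14 - ⅔)² = (-44/3)² = 1936/9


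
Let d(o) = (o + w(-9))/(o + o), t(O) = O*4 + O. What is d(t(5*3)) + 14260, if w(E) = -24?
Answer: 713017/50 ≈ 14260.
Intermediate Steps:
t(O) = 5*O (t(O) = 4*O + O = 5*O)
d(o) = (-24 + o)/(2*o) (d(o) = (o - 24)/(o + o) = (-24 + o)/((2*o)) = (-24 + o)*(1/(2*o)) = (-24 + o)/(2*o))
d(t(5*3)) + 14260 = (-24 + 5*(5*3))/(2*((5*(5*3)))) + 14260 = (-24 + 5*15)/(2*((5*15))) + 14260 = (½)*(-24 + 75)/75 + 14260 = (½)*(1/75)*51 + 14260 = 17/50 + 14260 = 713017/50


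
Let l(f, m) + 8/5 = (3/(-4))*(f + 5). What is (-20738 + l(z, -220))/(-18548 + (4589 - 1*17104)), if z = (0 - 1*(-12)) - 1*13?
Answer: 103713/155315 ≈ 0.66776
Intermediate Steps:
z = -1 (z = (0 + 12) - 13 = 12 - 13 = -1)
l(f, m) = -107/20 - 3*f/4 (l(f, m) = -8/5 + (3/(-4))*(f + 5) = -8/5 + (3*(-¼))*(5 + f) = -8/5 - 3*(5 + f)/4 = -8/5 + (-15/4 - 3*f/4) = -107/20 - 3*f/4)
(-20738 + l(z, -220))/(-18548 + (4589 - 1*17104)) = (-20738 + (-107/20 - ¾*(-1)))/(-18548 + (4589 - 1*17104)) = (-20738 + (-107/20 + ¾))/(-18548 + (4589 - 17104)) = (-20738 - 23/5)/(-18548 - 12515) = -103713/5/(-31063) = -103713/5*(-1/31063) = 103713/155315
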